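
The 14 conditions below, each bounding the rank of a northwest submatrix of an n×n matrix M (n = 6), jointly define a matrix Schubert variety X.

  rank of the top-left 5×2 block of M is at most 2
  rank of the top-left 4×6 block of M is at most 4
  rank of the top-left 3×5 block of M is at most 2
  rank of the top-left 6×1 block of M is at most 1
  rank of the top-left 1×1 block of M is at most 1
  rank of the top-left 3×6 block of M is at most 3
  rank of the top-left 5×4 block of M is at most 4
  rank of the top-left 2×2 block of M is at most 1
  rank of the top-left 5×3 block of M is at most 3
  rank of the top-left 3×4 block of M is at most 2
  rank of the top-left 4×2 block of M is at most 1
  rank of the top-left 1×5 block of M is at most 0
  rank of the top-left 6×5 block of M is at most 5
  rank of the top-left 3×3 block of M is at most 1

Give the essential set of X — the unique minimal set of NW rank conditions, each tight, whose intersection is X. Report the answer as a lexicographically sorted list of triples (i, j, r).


The tightest implied rank at each (i,j), from the 14 conditions:

  0 | 0 | 0 | 0 | 0 | 1
  1 | 1 | 1 | 1 | 1 | 2
  1 | 1 | 1 | 2 | 2 | 3
  1 | 1 | 2 | 3 | 3 | 4
  1 | 2 | 3 | 4 | 4 | 5
  1 | 2 | 3 | 4 | 5 | 6

reading off 1-entries of Δ²R: w = (6, 1, 4, 3, 2, 5).

Rothe diagram D(w) (8 cells), 3 SE-corners (essential conditions):

[(1, 5, 0), (3, 3, 1), (4, 2, 1)]


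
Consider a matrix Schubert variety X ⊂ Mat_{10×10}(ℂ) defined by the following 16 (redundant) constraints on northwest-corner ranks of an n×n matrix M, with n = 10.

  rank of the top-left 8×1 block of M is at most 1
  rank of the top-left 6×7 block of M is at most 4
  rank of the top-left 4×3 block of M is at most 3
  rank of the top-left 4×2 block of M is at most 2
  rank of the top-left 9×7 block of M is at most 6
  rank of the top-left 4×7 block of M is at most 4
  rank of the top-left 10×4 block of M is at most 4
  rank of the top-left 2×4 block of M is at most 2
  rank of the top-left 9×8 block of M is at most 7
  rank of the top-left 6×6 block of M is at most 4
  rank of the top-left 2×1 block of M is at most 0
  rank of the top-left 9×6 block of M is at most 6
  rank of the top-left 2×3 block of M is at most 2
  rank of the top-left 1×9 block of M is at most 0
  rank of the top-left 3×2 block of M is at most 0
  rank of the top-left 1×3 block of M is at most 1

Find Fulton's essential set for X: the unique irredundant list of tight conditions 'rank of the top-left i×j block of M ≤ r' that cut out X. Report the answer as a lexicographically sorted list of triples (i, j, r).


Reconstructing r_w from the 16 given conditions:

  row 1: 0, 0, 0, 0, 0, 0, 0, 0, 0, 1
  row 2: 0, 0, 1, 1, 1, 1, 1, 1, 1, 2
  row 3: 0, 0, 1, 2, 2, 2, 2, 2, 2, 3
  row 4: 1, 1, 2, 3, 3, 3, 3, 3, 3, 4
  row 5: 1, 2, 3, 4, 4, 4, 4, 4, 4, 5
  row 6: 1, 2, 3, 4, 4, 4, 4, 5, 5, 6
  row 7: 1, 2, 3, 4, 5, 5, 5, 6, 6, 7
  row 8: 1, 2, 3, 4, 5, 6, 6, 7, 7, 8
  row 9: 1, 2, 3, 4, 5, 6, 6, 7, 8, 9
  row 10: 1, 2, 3, 4, 5, 6, 7, 8, 9, 10

giving w = (10, 3, 4, 1, 2, 8, 5, 6, 9, 7) via Δ²R.

|D(w)|=17, |Ess(w)|=4:

[(1, 9, 0), (3, 2, 0), (6, 7, 4), (9, 7, 6)]


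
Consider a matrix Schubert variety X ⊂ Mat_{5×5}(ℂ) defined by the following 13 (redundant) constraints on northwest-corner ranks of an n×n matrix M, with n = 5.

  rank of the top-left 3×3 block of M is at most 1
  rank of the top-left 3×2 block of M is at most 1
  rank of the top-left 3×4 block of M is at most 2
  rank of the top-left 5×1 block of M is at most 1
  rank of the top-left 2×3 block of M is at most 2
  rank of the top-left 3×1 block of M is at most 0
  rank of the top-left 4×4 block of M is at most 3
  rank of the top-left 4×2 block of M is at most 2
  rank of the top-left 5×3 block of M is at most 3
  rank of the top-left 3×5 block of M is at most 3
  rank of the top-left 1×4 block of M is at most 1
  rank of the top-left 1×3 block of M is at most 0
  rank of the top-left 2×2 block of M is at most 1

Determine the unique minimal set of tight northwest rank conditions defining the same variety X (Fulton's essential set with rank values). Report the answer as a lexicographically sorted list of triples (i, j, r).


Propagating the 13 rank bounds to every northwest block:

  i=1: 0 | 0 | 0 | 1 | 1
  i=2: 0 | 1 | 1 | 2 | 2
  i=3: 0 | 1 | 1 | 2 | 3
  i=4: 1 | 2 | 2 | 3 | 4
  i=5: 1 | 2 | 3 | 4 | 5

second differences of R give the permutation w = (4, 2, 5, 1, 3).

Rothe diagram D(w) (6 cells), 3 SE-corners (essential conditions):

[(1, 3, 0), (3, 1, 0), (3, 3, 1)]


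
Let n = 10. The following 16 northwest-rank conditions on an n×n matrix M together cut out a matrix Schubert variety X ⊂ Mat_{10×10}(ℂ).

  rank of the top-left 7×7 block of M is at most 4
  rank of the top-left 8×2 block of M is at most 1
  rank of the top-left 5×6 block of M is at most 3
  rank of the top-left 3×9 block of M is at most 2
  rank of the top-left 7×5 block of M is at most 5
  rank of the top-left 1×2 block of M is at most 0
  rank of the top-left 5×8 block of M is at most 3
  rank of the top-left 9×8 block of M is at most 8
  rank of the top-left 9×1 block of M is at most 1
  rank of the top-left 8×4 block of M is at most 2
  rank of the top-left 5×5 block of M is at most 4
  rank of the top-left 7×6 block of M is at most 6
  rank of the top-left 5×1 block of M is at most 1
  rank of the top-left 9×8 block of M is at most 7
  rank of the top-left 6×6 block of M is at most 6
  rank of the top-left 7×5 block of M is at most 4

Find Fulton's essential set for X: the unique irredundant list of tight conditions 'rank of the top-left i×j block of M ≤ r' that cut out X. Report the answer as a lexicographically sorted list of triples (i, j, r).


Reconstructing r_w from the 16 given conditions:

  R[1]: 0 0 1 1 1 1 1 1 1 1
  R[2]: 1 1 2 2 2 2 2 2 2 2
  R[3]: 1 1 2 2 2 2 2 2 2 3
  R[4]: 1 1 2 2 3 3 3 3 3 4
  R[5]: 1 1 2 2 3 3 3 3 4 5
  R[6]: 1 1 2 2 3 4 4 4 5 6
  R[7]: 1 1 2 2 3 4 4 5 6 7
  R[8]: 1 1 2 2 3 4 5 6 7 8
  R[9]: 1 2 3 3 4 5 6 7 8 9
  R[10]: 1 2 3 4 5 6 7 8 9 10

second differences of R give the permutation w = (3, 1, 10, 5, 9, 6, 8, 7, 2, 4).

|D(w)|=23, |Ess(w)|=6:

[(1, 2, 0), (3, 9, 2), (5, 8, 3), (7, 7, 4), (8, 2, 1), (8, 4, 2)]


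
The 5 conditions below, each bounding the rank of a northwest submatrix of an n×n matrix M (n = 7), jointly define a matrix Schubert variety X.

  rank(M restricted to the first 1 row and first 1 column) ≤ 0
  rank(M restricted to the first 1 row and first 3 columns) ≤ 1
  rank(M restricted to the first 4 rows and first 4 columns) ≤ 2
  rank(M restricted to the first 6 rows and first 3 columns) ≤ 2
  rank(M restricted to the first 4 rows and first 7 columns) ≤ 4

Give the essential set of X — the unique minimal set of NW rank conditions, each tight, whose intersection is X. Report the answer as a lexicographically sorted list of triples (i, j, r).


Recovering R(i,j) via the rank-extension bound from the 5 conditions:

  i=1: 0 1 1 1 1 1 1
  i=2: 1 2 2 2 2 2 2
  i=3: 1 2 2 2 3 3 3
  i=4: 1 2 2 2 3 4 4
  i=5: 1 2 2 3 4 5 5
  i=6: 1 2 2 3 4 5 6
  i=7: 1 2 3 4 5 6 7

giving w = (2, 1, 5, 6, 4, 7, 3) via Δ²R.

3 SE-corners of the 7-cell Rothe diagram give Ess(w):

[(1, 1, 0), (4, 4, 2), (6, 3, 2)]


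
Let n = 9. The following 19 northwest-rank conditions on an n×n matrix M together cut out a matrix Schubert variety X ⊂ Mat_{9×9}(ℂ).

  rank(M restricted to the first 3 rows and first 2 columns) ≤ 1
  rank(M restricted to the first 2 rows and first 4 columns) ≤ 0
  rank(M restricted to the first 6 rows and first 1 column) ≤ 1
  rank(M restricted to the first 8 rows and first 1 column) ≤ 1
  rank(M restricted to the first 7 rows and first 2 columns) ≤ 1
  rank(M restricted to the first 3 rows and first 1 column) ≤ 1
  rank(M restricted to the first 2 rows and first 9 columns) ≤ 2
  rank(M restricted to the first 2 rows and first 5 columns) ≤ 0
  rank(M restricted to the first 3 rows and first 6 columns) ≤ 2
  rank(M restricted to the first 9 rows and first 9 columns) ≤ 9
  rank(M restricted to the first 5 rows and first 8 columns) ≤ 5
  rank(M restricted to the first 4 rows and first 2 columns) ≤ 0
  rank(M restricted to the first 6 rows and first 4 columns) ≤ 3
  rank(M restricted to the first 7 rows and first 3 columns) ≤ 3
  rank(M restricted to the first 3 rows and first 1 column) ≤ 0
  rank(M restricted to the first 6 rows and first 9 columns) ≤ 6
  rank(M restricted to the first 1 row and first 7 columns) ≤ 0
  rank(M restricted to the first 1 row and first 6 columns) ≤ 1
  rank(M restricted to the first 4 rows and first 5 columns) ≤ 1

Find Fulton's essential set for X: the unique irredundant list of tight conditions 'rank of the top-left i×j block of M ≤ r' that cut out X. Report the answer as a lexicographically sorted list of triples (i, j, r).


The tightest implied rank at each (i,j), from the 19 conditions:

  0 | 0 | 0 | 0 | 0 | 0 | 0 | 1 | 1
  0 | 0 | 0 | 0 | 0 | 1 | 1 | 2 | 2
  0 | 0 | 1 | 1 | 1 | 2 | 2 | 3 | 3
  0 | 0 | 1 | 1 | 1 | 2 | 3 | 4 | 4
  1 | 1 | 2 | 2 | 2 | 3 | 4 | 5 | 5
  1 | 1 | 2 | 3 | 3 | 4 | 5 | 6 | 6
  1 | 1 | 2 | 3 | 4 | 5 | 6 | 7 | 7
  1 | 2 | 3 | 4 | 5 | 6 | 7 | 8 | 8
  1 | 2 | 3 | 4 | 5 | 6 | 7 | 8 | 9

reading off 1-entries of Δ²R: w = (8, 6, 3, 7, 1, 4, 5, 2, 9).

Fulton essential set (5 of the 20 Rothe cells):

[(1, 7, 0), (2, 5, 0), (4, 2, 0), (4, 5, 1), (7, 2, 1)]


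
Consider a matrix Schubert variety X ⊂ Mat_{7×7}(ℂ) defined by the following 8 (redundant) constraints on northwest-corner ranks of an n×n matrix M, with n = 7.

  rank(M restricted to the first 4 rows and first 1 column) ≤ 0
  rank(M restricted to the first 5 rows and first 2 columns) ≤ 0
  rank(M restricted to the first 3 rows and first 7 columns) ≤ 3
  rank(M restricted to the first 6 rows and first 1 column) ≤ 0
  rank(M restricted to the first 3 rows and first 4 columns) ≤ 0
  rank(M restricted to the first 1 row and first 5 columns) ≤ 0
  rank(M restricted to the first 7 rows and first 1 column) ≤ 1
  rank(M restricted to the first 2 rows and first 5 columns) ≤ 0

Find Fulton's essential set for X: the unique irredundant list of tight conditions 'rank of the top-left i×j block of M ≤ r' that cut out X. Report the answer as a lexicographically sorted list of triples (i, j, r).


The tightest implied rank at each (i,j), from the 8 conditions:

  row 1: 0 | 0 | 0 | 0 | 0 | 1 | 1
  row 2: 0 | 0 | 0 | 0 | 0 | 1 | 2
  row 3: 0 | 0 | 0 | 0 | 1 | 2 | 3
  row 4: 0 | 0 | 1 | 1 | 2 | 3 | 4
  row 5: 0 | 0 | 1 | 2 | 3 | 4 | 5
  row 6: 0 | 1 | 2 | 3 | 4 | 5 | 6
  row 7: 1 | 2 | 3 | 4 | 5 | 6 | 7

so w = (6, 7, 5, 3, 4, 2, 1).

Rothe diagram D(w) (19 cells), 4 SE-corners (essential conditions):

[(2, 5, 0), (3, 4, 0), (5, 2, 0), (6, 1, 0)]


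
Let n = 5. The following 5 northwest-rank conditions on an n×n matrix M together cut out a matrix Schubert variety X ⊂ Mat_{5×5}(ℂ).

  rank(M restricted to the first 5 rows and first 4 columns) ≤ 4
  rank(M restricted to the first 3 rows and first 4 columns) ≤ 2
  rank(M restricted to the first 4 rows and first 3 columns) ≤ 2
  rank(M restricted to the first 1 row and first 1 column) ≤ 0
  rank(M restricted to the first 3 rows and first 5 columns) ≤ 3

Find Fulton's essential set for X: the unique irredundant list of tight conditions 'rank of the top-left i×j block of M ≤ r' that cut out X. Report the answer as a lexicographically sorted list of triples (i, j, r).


Propagating the 5 rank bounds to every northwest block:

  0 | 1 | 1 | 1 | 1
  1 | 2 | 2 | 2 | 2
  1 | 2 | 2 | 2 | 3
  1 | 2 | 2 | 3 | 4
  1 | 2 | 3 | 4 | 5

so w = (2, 1, 5, 4, 3).

D(w) has 4 cells with 3 SE-corners; essential set:

[(1, 1, 0), (3, 4, 2), (4, 3, 2)]


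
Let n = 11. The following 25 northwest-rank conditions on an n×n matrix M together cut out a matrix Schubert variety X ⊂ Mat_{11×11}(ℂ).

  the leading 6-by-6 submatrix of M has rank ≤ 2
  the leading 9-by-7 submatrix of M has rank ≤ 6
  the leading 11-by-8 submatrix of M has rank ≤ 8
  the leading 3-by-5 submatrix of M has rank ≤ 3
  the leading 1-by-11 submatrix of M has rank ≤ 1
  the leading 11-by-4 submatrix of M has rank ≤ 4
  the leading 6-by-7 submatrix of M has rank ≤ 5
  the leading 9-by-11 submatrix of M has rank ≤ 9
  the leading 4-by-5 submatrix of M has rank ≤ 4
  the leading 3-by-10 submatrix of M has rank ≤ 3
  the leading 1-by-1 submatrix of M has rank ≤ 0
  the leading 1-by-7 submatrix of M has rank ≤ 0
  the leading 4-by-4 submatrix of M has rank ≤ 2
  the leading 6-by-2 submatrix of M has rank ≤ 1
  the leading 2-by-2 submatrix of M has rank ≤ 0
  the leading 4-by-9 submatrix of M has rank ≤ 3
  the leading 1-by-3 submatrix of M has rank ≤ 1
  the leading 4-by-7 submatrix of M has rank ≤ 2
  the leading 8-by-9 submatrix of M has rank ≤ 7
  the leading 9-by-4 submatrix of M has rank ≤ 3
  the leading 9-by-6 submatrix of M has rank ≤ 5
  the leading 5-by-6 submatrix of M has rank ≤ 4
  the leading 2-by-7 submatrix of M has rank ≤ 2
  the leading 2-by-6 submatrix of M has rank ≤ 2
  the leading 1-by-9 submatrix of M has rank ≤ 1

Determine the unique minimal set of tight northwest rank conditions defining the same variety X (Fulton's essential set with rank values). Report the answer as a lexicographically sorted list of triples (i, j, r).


The tightest implied rank at each (i,j), from the 25 conditions:

  R[1]: 0 0 0 0 0 0 0 1 1 1 1
  R[2]: 0 0 1 1 1 1 1 2 2 2 2
  R[3]: 1 1 2 2 2 2 2 3 3 3 3
  R[4]: 1 1 2 2 2 2 2 3 3 4 4
  R[5]: 1 1 2 2 2 2 3 4 4 5 5
  R[6]: 1 1 2 2 2 2 3 4 5 6 6
  R[7]: 1 2 3 3 3 3 4 5 6 7 7
  R[8]: 1 2 3 3 4 4 5 6 7 8 8
  R[9]: 1 2 3 3 4 5 6 7 8 9 9
  R[10]: 1 2 3 4 5 6 7 8 9 10 10
  R[11]: 1 2 3 4 5 6 7 8 9 10 11

hence w(1..11) = (8, 3, 1, 10, 7, 9, 2, 5, 6, 4, 11).

Rothe diagram D(w) (25 cells), 7 SE-corners (essential conditions):

[(1, 7, 0), (2, 2, 0), (4, 7, 2), (4, 9, 3), (6, 2, 1), (6, 6, 2), (9, 4, 3)]


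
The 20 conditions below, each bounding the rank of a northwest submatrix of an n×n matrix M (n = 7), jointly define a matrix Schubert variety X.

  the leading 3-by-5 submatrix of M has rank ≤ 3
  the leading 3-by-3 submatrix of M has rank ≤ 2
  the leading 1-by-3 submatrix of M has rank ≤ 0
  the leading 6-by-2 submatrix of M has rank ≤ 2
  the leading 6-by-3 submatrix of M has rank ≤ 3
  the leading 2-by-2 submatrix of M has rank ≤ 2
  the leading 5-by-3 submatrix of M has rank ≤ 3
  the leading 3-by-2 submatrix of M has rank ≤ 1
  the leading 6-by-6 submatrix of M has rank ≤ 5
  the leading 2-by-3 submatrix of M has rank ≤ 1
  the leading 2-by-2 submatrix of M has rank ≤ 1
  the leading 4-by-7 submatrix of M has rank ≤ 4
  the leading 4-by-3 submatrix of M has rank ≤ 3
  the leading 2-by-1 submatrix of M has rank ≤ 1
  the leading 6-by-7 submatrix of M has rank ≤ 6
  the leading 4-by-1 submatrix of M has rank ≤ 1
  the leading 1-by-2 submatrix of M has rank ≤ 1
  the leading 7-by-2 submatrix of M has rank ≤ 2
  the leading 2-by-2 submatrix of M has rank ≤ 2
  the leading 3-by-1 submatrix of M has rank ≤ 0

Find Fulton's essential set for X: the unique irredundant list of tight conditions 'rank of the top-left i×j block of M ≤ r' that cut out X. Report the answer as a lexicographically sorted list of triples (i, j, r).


Rank table r_w(7×7) implied by the 20 constraints:

  0  0  0  1  1  1  1
  0  1  1  2  2  2  2
  0  1  2  3  3  3  3
  1  2  3  4  4  4  4
  1  2  3  4  5  5  5
  1  2  3  4  5  5  6
  1  2  3  4  5  6  7

reading off 1-entries of Δ²R: w = (4, 2, 3, 1, 5, 7, 6).

|D(w)|=6, |Ess(w)|=3:

[(1, 3, 0), (3, 1, 0), (6, 6, 5)]


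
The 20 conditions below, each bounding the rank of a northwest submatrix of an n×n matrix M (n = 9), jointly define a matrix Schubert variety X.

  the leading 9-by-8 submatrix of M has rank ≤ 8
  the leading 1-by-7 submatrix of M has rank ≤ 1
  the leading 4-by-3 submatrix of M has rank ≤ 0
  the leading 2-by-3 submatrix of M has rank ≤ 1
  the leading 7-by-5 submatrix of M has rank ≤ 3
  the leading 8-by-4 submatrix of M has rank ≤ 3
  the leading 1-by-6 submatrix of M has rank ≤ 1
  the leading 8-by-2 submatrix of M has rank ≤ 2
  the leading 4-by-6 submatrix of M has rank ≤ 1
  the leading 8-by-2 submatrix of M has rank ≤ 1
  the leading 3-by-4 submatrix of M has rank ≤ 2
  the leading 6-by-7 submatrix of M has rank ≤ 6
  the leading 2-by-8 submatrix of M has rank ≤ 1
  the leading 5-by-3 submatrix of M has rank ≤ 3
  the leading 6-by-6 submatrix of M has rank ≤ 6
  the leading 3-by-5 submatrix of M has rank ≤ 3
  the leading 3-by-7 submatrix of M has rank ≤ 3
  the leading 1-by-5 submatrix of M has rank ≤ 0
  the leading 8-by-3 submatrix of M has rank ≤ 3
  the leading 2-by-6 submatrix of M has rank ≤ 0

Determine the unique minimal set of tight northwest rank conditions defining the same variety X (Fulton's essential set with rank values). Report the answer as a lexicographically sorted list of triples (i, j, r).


The tightest implied rank at each (i,j), from the 20 conditions:

  i=1: 0 | 0 | 0 | 0 | 0 | 0 | 1 | 1 | 1
  i=2: 0 | 0 | 0 | 0 | 0 | 0 | 1 | 1 | 2
  i=3: 0 | 0 | 0 | 1 | 1 | 1 | 2 | 2 | 3
  i=4: 0 | 0 | 0 | 1 | 1 | 1 | 2 | 3 | 4
  i=5: 1 | 1 | 1 | 2 | 2 | 2 | 3 | 4 | 5
  i=6: 1 | 1 | 2 | 3 | 3 | 3 | 4 | 5 | 6
  i=7: 1 | 1 | 2 | 3 | 3 | 4 | 5 | 6 | 7
  i=8: 1 | 1 | 2 | 3 | 4 | 5 | 6 | 7 | 8
  i=9: 1 | 2 | 3 | 4 | 5 | 6 | 7 | 8 | 9

so w = (7, 9, 4, 8, 1, 3, 6, 5, 2).

D(w) has 25 cells with 6 SE-corners; essential set:

[(2, 6, 0), (2, 8, 1), (4, 3, 0), (4, 6, 1), (7, 5, 3), (8, 2, 1)]


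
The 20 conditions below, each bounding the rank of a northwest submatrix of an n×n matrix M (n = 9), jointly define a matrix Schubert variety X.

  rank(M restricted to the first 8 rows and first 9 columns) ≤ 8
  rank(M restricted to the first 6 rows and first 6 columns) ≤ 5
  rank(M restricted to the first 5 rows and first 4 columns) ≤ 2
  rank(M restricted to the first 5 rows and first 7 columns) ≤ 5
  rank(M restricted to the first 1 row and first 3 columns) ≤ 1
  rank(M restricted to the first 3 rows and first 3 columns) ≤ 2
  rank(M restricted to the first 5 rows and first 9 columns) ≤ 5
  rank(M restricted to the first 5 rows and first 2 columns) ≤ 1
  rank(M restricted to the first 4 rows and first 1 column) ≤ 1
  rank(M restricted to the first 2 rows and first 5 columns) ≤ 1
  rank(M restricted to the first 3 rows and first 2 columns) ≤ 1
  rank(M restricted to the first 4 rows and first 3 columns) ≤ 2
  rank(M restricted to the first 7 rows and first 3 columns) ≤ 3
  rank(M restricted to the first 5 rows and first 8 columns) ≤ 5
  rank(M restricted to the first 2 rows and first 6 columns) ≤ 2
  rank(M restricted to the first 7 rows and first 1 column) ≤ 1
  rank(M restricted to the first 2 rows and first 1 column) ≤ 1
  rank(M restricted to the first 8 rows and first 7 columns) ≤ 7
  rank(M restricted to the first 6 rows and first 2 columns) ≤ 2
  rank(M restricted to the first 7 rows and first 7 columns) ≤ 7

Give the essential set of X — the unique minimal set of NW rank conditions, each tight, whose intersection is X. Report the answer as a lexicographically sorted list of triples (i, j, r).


Recovering R(i,j) via the rank-extension bound from the 20 conditions:

  1  1  1  1  1  1  1  1  1
  1  1  1  1  1  2  2  2  2
  1  1  2  2  2  3  3  3  3
  1  1  2  2  3  4  4  4  4
  1  1  2  2  3  4  5  5  5
  1  2  3  3  4  5  6  6  6
  1  2  3  4  5  6  7  7  7
  1  2  3  4  5  6  7  8  8
  1  2  3  4  5  6  7  8  9

second differences of R give the permutation w = (1, 6, 3, 5, 7, 2, 4, 8, 9).

|D(w)|=9, |Ess(w)|=3:

[(2, 5, 1), (5, 2, 1), (5, 4, 2)]


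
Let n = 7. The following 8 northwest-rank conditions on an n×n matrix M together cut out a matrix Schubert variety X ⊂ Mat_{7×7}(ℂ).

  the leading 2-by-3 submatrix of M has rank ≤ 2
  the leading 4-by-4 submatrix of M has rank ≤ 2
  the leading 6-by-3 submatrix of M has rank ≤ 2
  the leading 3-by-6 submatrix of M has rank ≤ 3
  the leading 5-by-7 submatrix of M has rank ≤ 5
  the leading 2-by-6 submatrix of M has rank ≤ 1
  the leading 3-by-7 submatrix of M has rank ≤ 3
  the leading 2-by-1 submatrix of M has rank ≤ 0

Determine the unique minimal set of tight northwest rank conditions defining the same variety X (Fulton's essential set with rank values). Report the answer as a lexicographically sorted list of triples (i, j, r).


Computing R[i][j] = min implied NW-rank bound (n=7, 8 conditions):

  row 1: 0  1  1  1  1  1  1
  row 2: 0  1  1  1  1  1  2
  row 3: 1  2  2  2  2  2  3
  row 4: 1  2  2  2  3  3  4
  row 5: 1  2  2  3  4  4  5
  row 6: 1  2  2  3  4  5  6
  row 7: 1  2  3  4  5  6  7

so w = (2, 7, 1, 5, 4, 6, 3).

ℓ(w)=10; the 4 essential cells (i,j,r):

[(2, 1, 0), (2, 6, 1), (4, 4, 2), (6, 3, 2)]


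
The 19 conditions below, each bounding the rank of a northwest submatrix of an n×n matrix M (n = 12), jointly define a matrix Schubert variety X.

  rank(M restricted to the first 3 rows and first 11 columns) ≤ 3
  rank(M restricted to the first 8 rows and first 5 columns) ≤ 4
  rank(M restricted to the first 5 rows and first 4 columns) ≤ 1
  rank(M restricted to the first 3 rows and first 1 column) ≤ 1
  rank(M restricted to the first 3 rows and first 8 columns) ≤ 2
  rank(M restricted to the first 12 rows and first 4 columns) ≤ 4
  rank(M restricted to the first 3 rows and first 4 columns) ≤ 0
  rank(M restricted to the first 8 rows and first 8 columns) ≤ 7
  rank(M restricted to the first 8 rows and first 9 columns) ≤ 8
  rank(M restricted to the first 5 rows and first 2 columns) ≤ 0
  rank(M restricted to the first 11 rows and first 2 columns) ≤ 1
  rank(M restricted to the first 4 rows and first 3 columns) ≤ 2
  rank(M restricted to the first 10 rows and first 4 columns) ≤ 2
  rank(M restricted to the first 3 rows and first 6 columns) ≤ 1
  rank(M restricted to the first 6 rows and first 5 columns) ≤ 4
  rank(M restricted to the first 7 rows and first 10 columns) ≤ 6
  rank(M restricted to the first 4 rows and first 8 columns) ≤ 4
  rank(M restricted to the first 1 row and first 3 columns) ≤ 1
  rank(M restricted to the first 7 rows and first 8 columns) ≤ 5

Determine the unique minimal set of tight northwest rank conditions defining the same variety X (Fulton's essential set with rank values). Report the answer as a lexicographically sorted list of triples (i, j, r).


Reconstructing r_w from the 19 given conditions:

  R[1]: 0 0 0 0 1 1 1 1 1 1 1 1
  R[2]: 0 0 0 0 1 1 2 2 2 2 2 2
  R[3]: 0 0 0 0 1 1 2 2 3 3 3 3
  R[4]: 0 0 1 1 2 2 3 3 4 4 4 4
  R[5]: 0 0 1 1 2 3 4 4 5 5 5 5
  R[6]: 1 1 2 2 3 4 5 5 6 6 6 6
  R[7]: 1 1 2 2 3 4 5 5 6 6 7 7
  R[8]: 1 1 2 2 3 4 5 6 7 7 8 8
  R[9]: 1 1 2 2 3 4 5 6 7 8 9 9
  R[10]: 1 1 2 2 3 4 5 6 7 8 9 10
  R[11]: 1 1 2 3 4 5 6 7 8 9 10 11
  R[12]: 1 2 3 4 5 6 7 8 9 10 11 12

the unique w with this rank table is (5, 7, 9, 3, 6, 1, 11, 8, 10, 12, 4, 2).

D(w) has 31 cells with 9 SE-corners; essential set:

[(3, 4, 0), (3, 6, 1), (3, 8, 2), (5, 2, 0), (5, 4, 1), (7, 8, 5), (7, 10, 6), (10, 4, 2), (11, 2, 1)]


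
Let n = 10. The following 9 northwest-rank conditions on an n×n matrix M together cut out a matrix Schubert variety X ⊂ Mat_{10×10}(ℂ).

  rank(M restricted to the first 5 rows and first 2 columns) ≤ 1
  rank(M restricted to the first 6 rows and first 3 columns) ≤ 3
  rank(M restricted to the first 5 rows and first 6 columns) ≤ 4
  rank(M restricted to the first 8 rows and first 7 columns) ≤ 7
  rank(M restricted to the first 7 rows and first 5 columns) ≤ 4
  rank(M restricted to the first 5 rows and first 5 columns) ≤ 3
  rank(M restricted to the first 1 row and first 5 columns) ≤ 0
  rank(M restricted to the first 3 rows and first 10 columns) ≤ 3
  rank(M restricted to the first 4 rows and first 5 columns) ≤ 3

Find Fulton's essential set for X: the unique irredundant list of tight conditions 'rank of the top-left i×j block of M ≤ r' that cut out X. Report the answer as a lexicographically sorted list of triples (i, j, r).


Reconstructing r_w from the 9 given conditions:

  row 1: 0, 0, 0, 0, 0, 1, 1, 1, 1, 1
  row 2: 1, 1, 1, 1, 1, 2, 2, 2, 2, 2
  row 3: 1, 1, 2, 2, 2, 3, 3, 3, 3, 3
  row 4: 1, 1, 2, 3, 3, 4, 4, 4, 4, 4
  row 5: 1, 1, 2, 3, 3, 4, 5, 5, 5, 5
  row 6: 1, 2, 3, 4, 4, 5, 6, 6, 6, 6
  row 7: 1, 2, 3, 4, 4, 5, 6, 7, 7, 7
  row 8: 1, 2, 3, 4, 5, 6, 7, 8, 8, 8
  row 9: 1, 2, 3, 4, 5, 6, 7, 8, 9, 9
  row 10: 1, 2, 3, 4, 5, 6, 7, 8, 9, 10

so w = (6, 1, 3, 4, 7, 2, 8, 5, 9, 10).

Fulton essential set (4 of the 10 Rothe cells):

[(1, 5, 0), (5, 2, 1), (5, 5, 3), (7, 5, 4)]


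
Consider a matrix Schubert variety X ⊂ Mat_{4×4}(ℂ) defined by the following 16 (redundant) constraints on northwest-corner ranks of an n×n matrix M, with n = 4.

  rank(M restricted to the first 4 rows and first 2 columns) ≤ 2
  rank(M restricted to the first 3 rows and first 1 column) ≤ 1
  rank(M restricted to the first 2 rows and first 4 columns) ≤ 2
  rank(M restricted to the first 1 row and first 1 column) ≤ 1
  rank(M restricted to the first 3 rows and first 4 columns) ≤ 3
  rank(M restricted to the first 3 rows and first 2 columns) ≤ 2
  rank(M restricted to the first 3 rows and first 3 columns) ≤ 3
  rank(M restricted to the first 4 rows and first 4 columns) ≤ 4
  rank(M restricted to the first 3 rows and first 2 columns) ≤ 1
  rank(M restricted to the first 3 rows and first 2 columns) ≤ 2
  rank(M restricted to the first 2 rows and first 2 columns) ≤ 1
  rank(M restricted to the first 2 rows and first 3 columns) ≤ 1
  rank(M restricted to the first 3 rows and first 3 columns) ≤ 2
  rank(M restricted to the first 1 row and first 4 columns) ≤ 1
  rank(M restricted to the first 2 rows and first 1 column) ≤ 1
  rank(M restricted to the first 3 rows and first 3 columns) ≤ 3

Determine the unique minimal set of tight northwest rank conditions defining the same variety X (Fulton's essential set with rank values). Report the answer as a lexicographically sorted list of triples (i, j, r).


Recovering R(i,j) via the rank-extension bound from the 16 conditions:

  R[1]: 1 1 1 1
  R[2]: 1 1 1 2
  R[3]: 1 1 2 3
  R[4]: 1 2 3 4

reading off 1-entries of Δ²R: w = (1, 4, 3, 2).

Fulton essential set (2 of the 3 Rothe cells):

[(2, 3, 1), (3, 2, 1)]


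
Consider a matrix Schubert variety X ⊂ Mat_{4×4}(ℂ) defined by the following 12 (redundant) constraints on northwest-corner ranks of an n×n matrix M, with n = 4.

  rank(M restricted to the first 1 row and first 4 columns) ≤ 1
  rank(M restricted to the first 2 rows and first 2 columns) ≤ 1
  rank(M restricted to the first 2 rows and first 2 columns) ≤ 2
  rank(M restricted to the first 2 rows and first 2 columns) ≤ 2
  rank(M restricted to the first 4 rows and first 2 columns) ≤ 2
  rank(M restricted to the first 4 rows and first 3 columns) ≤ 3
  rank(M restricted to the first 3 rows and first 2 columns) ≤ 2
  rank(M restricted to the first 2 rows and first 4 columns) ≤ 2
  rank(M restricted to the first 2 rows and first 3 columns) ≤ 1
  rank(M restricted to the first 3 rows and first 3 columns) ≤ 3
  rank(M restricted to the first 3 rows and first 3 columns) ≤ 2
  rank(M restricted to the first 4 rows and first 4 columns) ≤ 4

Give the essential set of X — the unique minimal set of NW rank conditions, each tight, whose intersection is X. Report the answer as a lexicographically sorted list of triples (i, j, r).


Propagating the 12 rank bounds to every northwest block:

  1, 1, 1, 1
  1, 1, 1, 2
  1, 2, 2, 3
  1, 2, 3, 4

reading off 1-entries of Δ²R: w = (1, 4, 2, 3).

D(w) has 2 cells with 1 SE-corner; essential set:

[(2, 3, 1)]


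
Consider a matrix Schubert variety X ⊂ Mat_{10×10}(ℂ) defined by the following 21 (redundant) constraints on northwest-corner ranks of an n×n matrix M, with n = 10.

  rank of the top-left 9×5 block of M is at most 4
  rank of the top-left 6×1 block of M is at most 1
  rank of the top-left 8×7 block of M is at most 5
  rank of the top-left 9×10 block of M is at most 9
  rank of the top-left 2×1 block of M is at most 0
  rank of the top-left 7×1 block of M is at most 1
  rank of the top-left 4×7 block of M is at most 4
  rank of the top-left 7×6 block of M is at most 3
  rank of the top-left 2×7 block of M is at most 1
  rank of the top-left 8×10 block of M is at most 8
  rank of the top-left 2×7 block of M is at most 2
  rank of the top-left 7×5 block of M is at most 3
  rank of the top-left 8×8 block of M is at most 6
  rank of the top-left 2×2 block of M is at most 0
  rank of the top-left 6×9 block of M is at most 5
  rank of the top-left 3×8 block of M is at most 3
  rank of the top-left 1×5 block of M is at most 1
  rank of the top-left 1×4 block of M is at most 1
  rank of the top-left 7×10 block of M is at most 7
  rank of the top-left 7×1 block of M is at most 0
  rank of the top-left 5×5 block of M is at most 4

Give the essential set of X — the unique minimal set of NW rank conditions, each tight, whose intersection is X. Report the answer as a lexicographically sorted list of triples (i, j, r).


Recovering R(i,j) via the rank-extension bound from the 21 conditions:

  row 1: 0, 0, 1, 1, 1, 1, 1, 1, 1, 1
  row 2: 0, 0, 1, 1, 1, 1, 1, 2, 2, 2
  row 3: 0, 1, 2, 2, 2, 2, 2, 3, 3, 3
  row 4: 0, 1, 2, 3, 3, 3, 3, 4, 4, 4
  row 5: 0, 1, 2, 3, 3, 3, 4, 5, 5, 5
  row 6: 0, 1, 2, 3, 3, 3, 4, 5, 5, 6
  row 7: 0, 1, 2, 3, 3, 3, 4, 5, 6, 7
  row 8: 1, 2, 3, 4, 4, 4, 5, 6, 7, 8
  row 9: 1, 2, 3, 4, 4, 5, 6, 7, 8, 9
  row 10: 1, 2, 3, 4, 5, 6, 7, 8, 9, 10

giving w = (3, 8, 2, 4, 7, 10, 9, 1, 6, 5) via Δ²R.

ℓ(w)=21; the 6 essential cells (i,j,r):

[(2, 2, 0), (2, 7, 1), (6, 9, 5), (7, 1, 0), (7, 6, 3), (9, 5, 4)]


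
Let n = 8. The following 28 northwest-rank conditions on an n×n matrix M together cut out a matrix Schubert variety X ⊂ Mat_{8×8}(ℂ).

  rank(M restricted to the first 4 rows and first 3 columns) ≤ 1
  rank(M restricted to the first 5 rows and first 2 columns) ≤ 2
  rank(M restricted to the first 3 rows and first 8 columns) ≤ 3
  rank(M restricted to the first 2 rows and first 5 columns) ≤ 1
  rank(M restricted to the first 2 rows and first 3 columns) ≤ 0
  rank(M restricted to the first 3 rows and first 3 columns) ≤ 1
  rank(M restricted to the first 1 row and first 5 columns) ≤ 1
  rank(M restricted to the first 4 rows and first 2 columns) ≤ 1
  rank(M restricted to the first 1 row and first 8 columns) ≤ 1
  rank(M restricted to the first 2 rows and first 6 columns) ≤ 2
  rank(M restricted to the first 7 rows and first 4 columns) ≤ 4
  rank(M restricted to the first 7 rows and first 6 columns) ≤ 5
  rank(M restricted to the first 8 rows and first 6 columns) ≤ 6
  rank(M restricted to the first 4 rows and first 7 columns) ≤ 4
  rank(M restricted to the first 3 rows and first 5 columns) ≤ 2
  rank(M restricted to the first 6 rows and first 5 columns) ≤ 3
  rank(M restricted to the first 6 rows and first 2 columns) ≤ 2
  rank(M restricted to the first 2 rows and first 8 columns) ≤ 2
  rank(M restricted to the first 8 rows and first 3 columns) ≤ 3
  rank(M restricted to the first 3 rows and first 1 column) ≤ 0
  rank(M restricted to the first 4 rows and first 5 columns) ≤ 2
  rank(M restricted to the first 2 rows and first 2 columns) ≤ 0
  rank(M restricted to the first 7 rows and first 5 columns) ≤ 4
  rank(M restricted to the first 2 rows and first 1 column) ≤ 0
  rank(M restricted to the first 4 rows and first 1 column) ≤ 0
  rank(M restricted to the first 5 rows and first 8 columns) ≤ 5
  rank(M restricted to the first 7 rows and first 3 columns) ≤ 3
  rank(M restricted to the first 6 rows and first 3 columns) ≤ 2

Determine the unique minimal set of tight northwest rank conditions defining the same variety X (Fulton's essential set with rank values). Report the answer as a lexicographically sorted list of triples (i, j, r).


The tightest implied rank at each (i,j), from the 28 conditions:

  row 1: 0, 0, 0, 1, 1, 1, 1, 1
  row 2: 0, 0, 0, 1, 1, 2, 2, 2
  row 3: 0, 1, 1, 2, 2, 3, 3, 3
  row 4: 0, 1, 1, 2, 2, 3, 4, 4
  row 5: 1, 2, 2, 3, 3, 4, 5, 5
  row 6: 1, 2, 2, 3, 3, 4, 5, 6
  row 7: 1, 2, 3, 4, 4, 5, 6, 7
  row 8: 1, 2, 3, 4, 5, 6, 7, 8

the unique w with this rank table is (4, 6, 2, 7, 1, 8, 3, 5).

|D(w)|=13, |Ess(w)|=7:

[(2, 3, 0), (2, 5, 1), (4, 1, 0), (4, 3, 1), (4, 5, 2), (6, 3, 2), (6, 5, 3)]


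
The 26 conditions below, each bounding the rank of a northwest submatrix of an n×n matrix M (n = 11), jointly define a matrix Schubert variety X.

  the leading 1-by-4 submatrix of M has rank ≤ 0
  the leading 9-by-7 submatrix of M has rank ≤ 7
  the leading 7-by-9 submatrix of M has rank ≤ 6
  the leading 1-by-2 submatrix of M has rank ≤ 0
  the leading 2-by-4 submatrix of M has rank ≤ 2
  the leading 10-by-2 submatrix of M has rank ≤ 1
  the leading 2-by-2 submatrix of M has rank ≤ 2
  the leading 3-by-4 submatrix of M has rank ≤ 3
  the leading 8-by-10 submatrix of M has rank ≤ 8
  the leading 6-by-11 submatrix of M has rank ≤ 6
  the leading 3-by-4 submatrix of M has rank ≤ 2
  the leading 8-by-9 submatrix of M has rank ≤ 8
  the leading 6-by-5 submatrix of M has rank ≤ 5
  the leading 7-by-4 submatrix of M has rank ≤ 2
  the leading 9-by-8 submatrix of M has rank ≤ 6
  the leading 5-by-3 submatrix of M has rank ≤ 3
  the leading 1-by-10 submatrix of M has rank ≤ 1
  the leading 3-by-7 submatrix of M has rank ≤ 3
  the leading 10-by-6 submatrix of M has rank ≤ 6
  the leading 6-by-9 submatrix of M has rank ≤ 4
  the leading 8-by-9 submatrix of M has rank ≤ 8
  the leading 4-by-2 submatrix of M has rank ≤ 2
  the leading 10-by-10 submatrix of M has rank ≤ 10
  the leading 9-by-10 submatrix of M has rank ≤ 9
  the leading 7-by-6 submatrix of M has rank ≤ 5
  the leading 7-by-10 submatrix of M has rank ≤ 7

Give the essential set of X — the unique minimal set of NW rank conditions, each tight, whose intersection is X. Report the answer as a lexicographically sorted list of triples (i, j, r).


Propagating the 26 rank bounds to every northwest block:

  i=1: 0  0  0  0  1  1  1  1  1  1  1
  i=2: 1  1  1  1  2  2  2  2  2  2  2
  i=3: 1  1  2  2  3  3  3  3  3  3  3
  i=4: 1  1  2  2  3  4  4  4  4  4  4
  i=5: 1  1  2  2  3  4  4  4  4  5  5
  i=6: 1  1  2  2  3  4  4  4  4  5  6
  i=7: 1  1  2  2  3  4  5  5  5  6  7
  i=8: 1  1  2  3  4  5  6  6  6  7  8
  i=9: 1  1  2  3  4  5  6  6  7  8  9
  i=10: 1  1  2  3  4  5  6  7  8  9  10
  i=11: 1  2  3  4  5  6  7  8  9  10  11

giving w = (5, 1, 3, 6, 10, 11, 7, 4, 9, 8, 2) via Δ²R.

|D(w)|=23, |Ess(w)|=5:

[(1, 4, 0), (6, 9, 4), (7, 4, 2), (9, 8, 6), (10, 2, 1)]


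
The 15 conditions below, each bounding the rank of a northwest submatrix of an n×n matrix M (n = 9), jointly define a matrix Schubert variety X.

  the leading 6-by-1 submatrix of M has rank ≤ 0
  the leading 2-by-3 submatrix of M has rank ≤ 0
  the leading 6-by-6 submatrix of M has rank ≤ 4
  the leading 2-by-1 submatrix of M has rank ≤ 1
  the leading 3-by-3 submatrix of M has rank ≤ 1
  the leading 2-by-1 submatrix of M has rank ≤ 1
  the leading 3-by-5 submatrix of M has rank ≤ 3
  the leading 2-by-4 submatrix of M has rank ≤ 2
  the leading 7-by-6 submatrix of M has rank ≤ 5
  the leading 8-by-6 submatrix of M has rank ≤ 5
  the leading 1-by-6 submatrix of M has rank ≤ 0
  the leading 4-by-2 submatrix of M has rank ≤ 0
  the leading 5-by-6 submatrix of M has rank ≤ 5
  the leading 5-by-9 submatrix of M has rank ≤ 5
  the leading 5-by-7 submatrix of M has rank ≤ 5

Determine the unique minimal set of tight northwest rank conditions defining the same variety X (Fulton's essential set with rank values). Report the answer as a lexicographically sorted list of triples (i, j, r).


Computing R[i][j] = min implied NW-rank bound (n=9, 15 conditions):

  0 | 0 | 0 | 0 | 0 | 0 | 1 | 1 | 1
  0 | 0 | 0 | 1 | 1 | 1 | 2 | 2 | 2
  0 | 0 | 1 | 2 | 2 | 2 | 3 | 3 | 3
  0 | 0 | 1 | 2 | 3 | 3 | 4 | 4 | 4
  0 | 1 | 2 | 3 | 4 | 4 | 5 | 5 | 5
  0 | 1 | 2 | 3 | 4 | 4 | 5 | 6 | 6
  1 | 2 | 3 | 4 | 5 | 5 | 6 | 7 | 7
  1 | 2 | 3 | 4 | 5 | 5 | 6 | 7 | 8
  1 | 2 | 3 | 4 | 5 | 6 | 7 | 8 | 9

hence w(1..9) = (7, 4, 3, 5, 2, 8, 1, 9, 6).

D(w) has 17 cells with 6 SE-corners; essential set:

[(1, 6, 0), (2, 3, 0), (4, 2, 0), (6, 1, 0), (6, 6, 4), (8, 6, 5)]


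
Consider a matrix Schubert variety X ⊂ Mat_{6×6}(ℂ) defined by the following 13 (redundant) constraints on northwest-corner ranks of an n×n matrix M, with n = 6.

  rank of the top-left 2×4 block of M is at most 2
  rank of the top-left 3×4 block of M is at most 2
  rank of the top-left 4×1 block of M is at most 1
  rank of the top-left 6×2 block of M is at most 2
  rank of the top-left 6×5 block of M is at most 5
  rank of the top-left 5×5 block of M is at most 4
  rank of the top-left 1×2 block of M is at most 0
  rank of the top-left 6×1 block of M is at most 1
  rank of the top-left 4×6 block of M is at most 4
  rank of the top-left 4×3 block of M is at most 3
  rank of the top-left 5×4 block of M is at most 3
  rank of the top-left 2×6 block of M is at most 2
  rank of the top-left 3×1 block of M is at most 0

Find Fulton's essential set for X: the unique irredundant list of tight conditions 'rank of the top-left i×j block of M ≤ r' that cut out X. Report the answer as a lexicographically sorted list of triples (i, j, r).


Reconstructing r_w from the 13 given conditions:

  0, 0, 1, 1, 1, 1
  0, 1, 2, 2, 2, 2
  0, 1, 2, 2, 3, 3
  1, 2, 3, 3, 4, 4
  1, 2, 3, 3, 4, 5
  1, 2, 3, 4, 5, 6

giving w = (3, 2, 5, 1, 6, 4) via Δ²R.

ℓ(w)=6; the 4 essential cells (i,j,r):

[(1, 2, 0), (3, 1, 0), (3, 4, 2), (5, 4, 3)]


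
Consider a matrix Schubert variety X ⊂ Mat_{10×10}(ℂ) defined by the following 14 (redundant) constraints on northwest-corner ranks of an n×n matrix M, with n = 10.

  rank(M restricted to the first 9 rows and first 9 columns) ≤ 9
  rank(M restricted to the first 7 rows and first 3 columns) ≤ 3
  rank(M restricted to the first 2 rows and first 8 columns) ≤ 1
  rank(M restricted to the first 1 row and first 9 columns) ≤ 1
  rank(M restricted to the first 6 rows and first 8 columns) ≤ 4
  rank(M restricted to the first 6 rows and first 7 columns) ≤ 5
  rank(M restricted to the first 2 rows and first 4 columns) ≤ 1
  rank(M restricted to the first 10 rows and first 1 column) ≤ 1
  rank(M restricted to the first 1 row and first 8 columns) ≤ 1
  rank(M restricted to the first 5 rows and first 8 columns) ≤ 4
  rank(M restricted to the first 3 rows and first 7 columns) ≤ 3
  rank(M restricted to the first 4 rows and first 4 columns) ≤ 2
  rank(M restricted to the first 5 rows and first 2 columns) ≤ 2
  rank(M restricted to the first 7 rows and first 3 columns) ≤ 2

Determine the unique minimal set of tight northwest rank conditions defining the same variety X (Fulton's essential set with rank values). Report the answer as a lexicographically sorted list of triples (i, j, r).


Propagating the 14 rank bounds to every northwest block:

  row 1: 1 1 1 1 1 1 1 1 1 1
  row 2: 1 1 1 1 1 1 1 1 2 2
  row 3: 1 2 2 2 2 2 2 2 3 3
  row 4: 1 2 2 2 3 3 3 3 4 4
  row 5: 1 2 2 3 4 4 4 4 5 5
  row 6: 1 2 2 3 4 4 4 4 5 6
  row 7: 1 2 2 3 4 5 5 5 6 7
  row 8: 1 2 3 4 5 6 6 6 7 8
  row 9: 1 2 3 4 5 6 7 7 8 9
  row 10: 1 2 3 4 5 6 7 8 9 10

the unique w with this rank table is (1, 9, 2, 5, 4, 10, 6, 3, 7, 8).

4 SE-corners of the 15-cell Rothe diagram give Ess(w):

[(2, 8, 1), (4, 4, 2), (6, 8, 4), (7, 3, 2)]


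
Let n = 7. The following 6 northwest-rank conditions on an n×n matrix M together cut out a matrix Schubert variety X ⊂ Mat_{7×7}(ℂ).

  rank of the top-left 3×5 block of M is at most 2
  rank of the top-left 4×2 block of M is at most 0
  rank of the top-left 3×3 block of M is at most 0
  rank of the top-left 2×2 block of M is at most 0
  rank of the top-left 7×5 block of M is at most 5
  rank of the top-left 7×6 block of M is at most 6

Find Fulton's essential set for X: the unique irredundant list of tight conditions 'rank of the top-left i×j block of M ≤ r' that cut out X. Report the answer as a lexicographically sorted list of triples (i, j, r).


Reconstructing r_w from the 6 given conditions:

  R[1]: 0 0 0 1 1 1 1
  R[2]: 0 0 0 1 2 2 2
  R[3]: 0 0 0 1 2 3 3
  R[4]: 0 0 1 2 3 4 4
  R[5]: 1 1 2 3 4 5 5
  R[6]: 1 2 3 4 5 6 6
  R[7]: 1 2 3 4 5 6 7

the unique w with this rank table is (4, 5, 6, 3, 1, 2, 7).

Fulton essential set (2 of the 11 Rothe cells):

[(3, 3, 0), (4, 2, 0)]
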